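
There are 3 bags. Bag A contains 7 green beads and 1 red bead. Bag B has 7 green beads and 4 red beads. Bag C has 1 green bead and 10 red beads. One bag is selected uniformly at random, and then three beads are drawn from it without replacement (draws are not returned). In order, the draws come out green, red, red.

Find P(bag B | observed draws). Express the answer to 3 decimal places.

0.483

The likelihood of the observed sequence under each hypothesis: P(data | bag A) = (7/8)(1/7)(0/6) = 0; P(data | bag B) = (7/11)(4/10)(3/9) = 14/165; P(data | bag C) = (1/11)(10/10)(9/9) = 1/11.
Weighting by the prior gives 1/3 · 0 = 0, 1/3 · 14/165 = 14/495, 1/3 · 1/11 = 1/33; with total 29/495.
By Bayes' rule, P(bag B | data) = (14/495) / (29/495) = 14/29.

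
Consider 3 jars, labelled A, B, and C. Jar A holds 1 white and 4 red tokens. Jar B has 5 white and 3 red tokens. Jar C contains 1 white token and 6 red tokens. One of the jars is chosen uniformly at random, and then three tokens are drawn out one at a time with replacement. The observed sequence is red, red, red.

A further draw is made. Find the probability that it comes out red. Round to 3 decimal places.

For each hypothesis, P(data | H) works out to: P(data | jar A) = (4/5)(4/5)(4/5) = 0.512; P(data | jar B) = (3/8)(3/8)(3/8) = 0.052734; P(data | jar C) = (6/7)(6/7)(6/7) = 0.62974.
The prior-weighted likelihoods are 1/3 · 0.512 = 0.17067, 1/3 · 0.052734 = 0.017578, 1/3 · 0.62974 = 0.20991; summing to 0.39816.
The posterior is then P(jar A | data) = 0.42864, P(jar B | data) = 0.044149, P(jar C | data) = 0.52721.
So P(red next | data) = Σ P(red next | H) P(H | data) = (4/5)(0.42864) + (3/8)(0.044149) + (6/7)(0.52721) = 0.81136.

0.811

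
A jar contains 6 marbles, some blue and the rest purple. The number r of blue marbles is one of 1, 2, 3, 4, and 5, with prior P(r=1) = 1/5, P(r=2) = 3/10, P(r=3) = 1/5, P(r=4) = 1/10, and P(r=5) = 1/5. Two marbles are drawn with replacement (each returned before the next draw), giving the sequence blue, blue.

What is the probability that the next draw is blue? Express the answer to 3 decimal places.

0.670

Under each hypothesis, the probability of the observed sequence is: P(data | r = 1) = (1/6)(1/6) = 1/36; P(data | r = 2) = (2/6)(2/6) = 1/9; P(data | r = 3) = (3/6)(3/6) = 1/4; P(data | r = 4) = (4/6)(4/6) = 4/9; P(data | r = 5) = (5/6)(5/6) = 25/36.
Weighting by the prior gives 1/5 · 1/36 = 1/180, 3/10 · 1/9 = 1/30, 1/5 · 1/4 = 1/20, 1/10 · 4/9 = 2/45, 1/5 · 25/36 = 5/36; with total 49/180.
The posterior is then P(r = 1 | data) = 1/49, P(r = 2 | data) = 6/49, P(r = 3 | data) = 9/49, P(r = 4 | data) = 8/49, P(r = 5 | data) = 25/49.
So P(blue next | data) = Σ P(blue next | H) P(H | data) = (1/6)(1/49) + (1/3)(6/49) + (1/2)(9/49) + (2/3)(8/49) + (5/6)(25/49) = 197/294.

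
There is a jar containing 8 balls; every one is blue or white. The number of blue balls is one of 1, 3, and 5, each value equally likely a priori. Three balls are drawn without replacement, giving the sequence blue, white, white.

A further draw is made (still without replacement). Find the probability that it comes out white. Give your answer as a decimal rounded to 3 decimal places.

0.636

For each hypothesis, P(data | H) works out to: P(data | r = 1) = (1/8)(7/7)(6/6) = 1/8; P(data | r = 3) = (3/8)(5/7)(4/6) = 5/28; P(data | r = 5) = (5/8)(3/7)(2/6) = 5/56.
Weighting by the prior gives 1/3 · 1/8 = 1/24, 1/3 · 5/28 = 5/84, 1/3 · 5/56 = 5/168; with total 11/84.
Normalising, the posterior is P(r = 1 | data) = 7/22, P(r = 3 | data) = 5/11, P(r = 5 | data) = 5/22.
The predictive probability is P(white next | data) = (1)(7/22) + (3/5)(5/11) + (1/5)(5/22) = 7/11.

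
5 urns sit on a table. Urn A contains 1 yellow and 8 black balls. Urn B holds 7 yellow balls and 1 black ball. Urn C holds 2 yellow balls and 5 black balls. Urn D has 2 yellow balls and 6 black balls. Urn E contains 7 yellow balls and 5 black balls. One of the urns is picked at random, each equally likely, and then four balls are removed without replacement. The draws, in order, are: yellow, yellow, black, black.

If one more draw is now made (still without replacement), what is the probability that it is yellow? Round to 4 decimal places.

0.2869

For each hypothesis, P(data | H) works out to: P(data | urn A) = (1/9)(0/8) = 0; P(data | urn B) = (7/8)(6/7)(1/6)(0/5) = 0; P(data | urn C) = (2/7)(1/6)(5/5)(4/4) = 0.047619; P(data | urn D) = (2/8)(1/7)(6/6)(5/5) = 0.035714; P(data | urn E) = (7/12)(6/11)(5/10)(4/9) = 0.070707.
Weighting by the prior gives 1/5 · 0 = 0, 1/5 · 0 = 0, 1/5 · 0.047619 = 0.0095238, 1/5 · 0.035714 = 0.0071429, 1/5 · 0.070707 = 0.014141; summing to 0.030808.
Normalising, the posterior is P(urn A | data) = 0, P(urn B | data) = 0, P(urn C | data) = 0.30913, P(urn D | data) = 0.23185, P(urn E | data) = 0.45902.
So P(yellow next | data) = Σ P(yellow next | H) P(H | data) = (0)(0.30913) + (0)(0.23185) + (5/8)(0.45902) = 0.28689.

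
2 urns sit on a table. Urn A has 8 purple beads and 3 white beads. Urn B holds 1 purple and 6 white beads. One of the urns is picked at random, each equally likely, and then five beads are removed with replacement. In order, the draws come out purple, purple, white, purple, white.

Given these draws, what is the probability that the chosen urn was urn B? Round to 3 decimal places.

0.070

The likelihood of the observed sequence under each hypothesis: P(data | urn A) = (8/11)(8/11)(3/11)(8/11)(3/11) = 0.028612; P(data | urn B) = (1/7)(1/7)(6/7)(1/7)(6/7) = 0.002142.
Weighting by the prior gives 1/2 · 0.028612 = 0.014306, 1/2 · 0.002142 = 0.001071; these sum to 0.015377.
So P(urn B | data) = (0.001071) / (0.015377) = 0.069648.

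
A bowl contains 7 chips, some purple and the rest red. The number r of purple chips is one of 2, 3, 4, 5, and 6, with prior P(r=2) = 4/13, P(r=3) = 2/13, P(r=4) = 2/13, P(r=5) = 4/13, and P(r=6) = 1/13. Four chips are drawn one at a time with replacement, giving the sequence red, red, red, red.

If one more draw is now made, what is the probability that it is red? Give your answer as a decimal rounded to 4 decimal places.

0.6688

Compute the likelihood of the observed sequence for each case: P(data | r = 2) = (5/7)(5/7)(5/7)(5/7) = 0.26031; P(data | r = 3) = (4/7)(4/7)(4/7)(4/7) = 0.10662; P(data | r = 4) = (3/7)(3/7)(3/7)(3/7) = 0.033736; P(data | r = 5) = (2/7)(2/7)(2/7)(2/7) = 0.0066639; P(data | r = 6) = (1/7)(1/7)(1/7)(1/7) = 0.00041649.
Weighting by the prior gives 4/13 · 0.26031 = 0.080095, 2/13 · 0.10662 = 0.016403, 2/13 · 0.033736 = 0.0051901, 4/13 · 0.0066639 = 0.0020504, 1/13 · 0.00041649 = 3.2038e-05; with total 0.10377.
The posterior is then P(r = 2 | data) = 0.77184, P(r = 3 | data) = 0.15807, P(r = 4 | data) = 0.050015, P(r = 5 | data) = 0.019759, P(r = 6 | data) = 0.00030874.
Averaging over the posterior, P(red next | data) = (5/7)(0.77184) + (4/7)(0.15807) + (3/7)(0.050015) + (2/7)(0.019759) + (1/7)(0.00030874) = 0.66877.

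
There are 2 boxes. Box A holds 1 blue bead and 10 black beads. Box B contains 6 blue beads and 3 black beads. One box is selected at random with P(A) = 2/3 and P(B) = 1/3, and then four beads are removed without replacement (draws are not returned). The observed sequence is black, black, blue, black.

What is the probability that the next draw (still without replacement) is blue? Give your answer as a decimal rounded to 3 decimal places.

0.061

Compute the likelihood of the observed sequence for each case: P(data | box A) = (10/11)(9/10)(1/9)(8/8) = 0.090909; P(data | box B) = (3/9)(2/8)(6/7)(1/6) = 0.011905.
Weighting by the prior gives 2/3 · 0.090909 = 0.060606, 1/3 · 0.011905 = 0.0039683; with total 0.064574.
The posterior is then P(box A | data) = 0.93855, P(box B | data) = 0.061453.
Averaging over the posterior, P(blue next | data) = (0)(0.93855) + (1)(0.061453) = 0.061453.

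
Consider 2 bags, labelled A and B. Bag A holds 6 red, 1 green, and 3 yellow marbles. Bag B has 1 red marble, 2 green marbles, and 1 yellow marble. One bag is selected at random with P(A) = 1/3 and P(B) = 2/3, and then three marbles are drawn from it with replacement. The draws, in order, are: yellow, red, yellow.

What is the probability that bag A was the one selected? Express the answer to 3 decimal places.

The likelihood of the observed sequence under each hypothesis: P(data | bag A) = (3/10)(6/10)(3/10) = 0.054; P(data | bag B) = (1/4)(1/4)(1/4) = 0.015625.
Multiplying each by its prior: 1/3 · 0.054 = 0.018, 2/3 · 0.015625 = 0.010417; summing to 0.028417.
So P(bag A | data) = (0.018) / (0.028417) = 0.63343.

0.633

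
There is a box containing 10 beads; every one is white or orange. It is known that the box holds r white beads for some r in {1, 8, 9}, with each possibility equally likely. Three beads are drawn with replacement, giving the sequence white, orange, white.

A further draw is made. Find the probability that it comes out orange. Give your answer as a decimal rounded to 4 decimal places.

The likelihood of the observed sequence under each hypothesis: P(data | r = 1) = (1/10)(9/10)(1/10) = 0.009; P(data | r = 8) = (8/10)(2/10)(8/10) = 0.128; P(data | r = 9) = (9/10)(1/10)(9/10) = 0.081.
The prior-weighted likelihoods are 1/3 · 0.009 = 0.003, 1/3 · 0.128 = 0.042667, 1/3 · 0.081 = 0.027; with total 0.072667.
The posterior is then P(r = 1 | data) = 0.041284, P(r = 8 | data) = 0.58716, P(r = 9 | data) = 0.37156.
The predictive probability is P(orange next | data) = (9/10)(0.041284) + (1/5)(0.58716) + (1/10)(0.37156) = 0.19174.

0.1917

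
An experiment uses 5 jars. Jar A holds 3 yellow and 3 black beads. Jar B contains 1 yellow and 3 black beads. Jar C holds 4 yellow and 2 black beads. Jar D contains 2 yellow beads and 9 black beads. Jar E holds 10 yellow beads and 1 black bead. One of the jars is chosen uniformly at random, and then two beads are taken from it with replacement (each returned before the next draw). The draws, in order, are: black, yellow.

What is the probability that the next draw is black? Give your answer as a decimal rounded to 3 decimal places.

The likelihood of the observed sequence under each hypothesis: P(data | jar A) = (3/6)(3/6) = 0.25; P(data | jar B) = (3/4)(1/4) = 0.1875; P(data | jar C) = (2/6)(4/6) = 0.22222; P(data | jar D) = (9/11)(2/11) = 0.14876; P(data | jar E) = (1/11)(10/11) = 0.082645.
Multiplying each by its prior: 1/5 · 0.25 = 0.05, 1/5 · 0.1875 = 0.0375, 1/5 · 0.22222 = 0.044444, 1/5 · 0.14876 = 0.029752, 1/5 · 0.082645 = 0.016529; with total 0.17823.
The posterior is then P(jar A | data) = 0.28054, P(jar B | data) = 0.21041, P(jar C | data) = 0.24937, P(jar D | data) = 0.16694, P(jar E | data) = 0.092742.
The predictive probability is P(black next | data) = (1/2)(0.28054) + (3/4)(0.21041) + (1/3)(0.24937) + (9/11)(0.16694) + (1/11)(0.092742) = 0.52622.

0.526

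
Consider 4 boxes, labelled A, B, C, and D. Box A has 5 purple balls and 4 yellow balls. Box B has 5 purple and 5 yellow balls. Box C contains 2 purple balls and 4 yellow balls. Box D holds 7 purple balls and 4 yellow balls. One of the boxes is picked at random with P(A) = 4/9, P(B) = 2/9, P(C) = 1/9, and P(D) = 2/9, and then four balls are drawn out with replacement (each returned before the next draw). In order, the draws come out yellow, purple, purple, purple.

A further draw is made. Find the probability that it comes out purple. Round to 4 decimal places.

For each hypothesis, P(data | H) works out to: P(data | box A) = (4/9)(5/9)(5/9)(5/9) = 0.076208; P(data | box B) = (5/10)(5/10)(5/10)(5/10) = 0.0625; P(data | box C) = (4/6)(2/6)(2/6)(2/6) = 0.024691; P(data | box D) = (4/11)(7/11)(7/11)(7/11) = 0.093709.
The prior-weighted likelihoods are 4/9 · 0.076208 = 0.03387, 2/9 · 0.0625 = 0.013889, 1/9 · 0.024691 = 0.0027435, 2/9 · 0.093709 = 0.020824; summing to 0.071327.
Normalising, the posterior is P(box A | data) = 0.47486, P(box B | data) = 0.19472, P(box C | data) = 0.038464, P(box D | data) = 0.29196.
Averaging over the posterior, P(purple next | data) = (5/9)(0.47486) + (1/2)(0.19472) + (1/3)(0.038464) + (7/11)(0.29196) = 0.55978.

0.5598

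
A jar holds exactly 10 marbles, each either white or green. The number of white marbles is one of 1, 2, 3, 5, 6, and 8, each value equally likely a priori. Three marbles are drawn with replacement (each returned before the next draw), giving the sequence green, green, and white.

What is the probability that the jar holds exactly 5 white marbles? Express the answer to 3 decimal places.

0.205

Under each hypothesis, the probability of the observed sequence is: P(data | r = 1) = (9/10)(9/10)(1/10) = 0.081; P(data | r = 2) = (8/10)(8/10)(2/10) = 0.128; P(data | r = 3) = (7/10)(7/10)(3/10) = 0.147; P(data | r = 5) = (5/10)(5/10)(5/10) = 0.125; P(data | r = 6) = (4/10)(4/10)(6/10) = 0.096; P(data | r = 8) = (2/10)(2/10)(8/10) = 0.032.
The prior-weighted likelihoods are 1/6 · 0.081 = 0.0135, 1/6 · 0.128 = 0.021333, 1/6 · 0.147 = 0.0245, 1/6 · 0.125 = 0.020833, 1/6 · 0.096 = 0.016, 1/6 · 0.032 = 0.0053333; summing to 0.1015.
So P(r = 5 | data) = (0.020833) / (0.1015) = 0.20525.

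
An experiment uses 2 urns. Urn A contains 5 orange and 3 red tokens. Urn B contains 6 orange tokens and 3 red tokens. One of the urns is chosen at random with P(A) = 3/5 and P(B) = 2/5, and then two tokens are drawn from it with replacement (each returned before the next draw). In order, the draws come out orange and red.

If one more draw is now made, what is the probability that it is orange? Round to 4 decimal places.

The likelihood of the observed sequence under each hypothesis: P(data | urn A) = (5/8)(3/8) = 0.23438; P(data | urn B) = (6/9)(3/9) = 0.22222.
Weighting by the prior gives 3/5 · 0.23438 = 0.14062, 2/5 · 0.22222 = 0.088889; with total 0.22951.
Normalising, the posterior is P(urn A | data) = 0.61271, P(urn B | data) = 0.38729.
The predictive probability is P(orange next | data) = (5/8)(0.61271) + (2/3)(0.38729) = 0.64114.

0.6411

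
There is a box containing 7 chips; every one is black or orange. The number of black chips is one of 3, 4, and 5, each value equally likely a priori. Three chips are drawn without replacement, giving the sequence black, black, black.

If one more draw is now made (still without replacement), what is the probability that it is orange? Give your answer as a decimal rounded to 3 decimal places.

The likelihood of the observed sequence under each hypothesis: P(data | r = 3) = (3/7)(2/6)(1/5) = 1/35; P(data | r = 4) = (4/7)(3/6)(2/5) = 4/35; P(data | r = 5) = (5/7)(4/6)(3/5) = 2/7.
Multiplying each by its prior: 1/3 · 1/35 = 1/105, 1/3 · 4/35 = 4/105, 1/3 · 2/7 = 2/21; these sum to 1/7.
The posterior is then P(r = 3 | data) = 1/15, P(r = 4 | data) = 4/15, P(r = 5 | data) = 2/3.
The predictive probability is P(orange next | data) = (1)(1/15) + (3/4)(4/15) + (1/2)(2/3) = 3/5.

0.600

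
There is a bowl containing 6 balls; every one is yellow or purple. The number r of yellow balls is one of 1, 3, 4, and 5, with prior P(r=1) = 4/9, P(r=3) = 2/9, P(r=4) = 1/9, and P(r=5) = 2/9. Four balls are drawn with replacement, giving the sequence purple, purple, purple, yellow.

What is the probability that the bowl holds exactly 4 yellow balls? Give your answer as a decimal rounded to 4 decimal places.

Compute the likelihood of the observed sequence for each case: P(data | r = 1) = (5/6)(5/6)(5/6)(1/6) = 0.096451; P(data | r = 3) = (3/6)(3/6)(3/6)(3/6) = 0.0625; P(data | r = 4) = (2/6)(2/6)(2/6)(4/6) = 0.024691; P(data | r = 5) = (1/6)(1/6)(1/6)(5/6) = 0.003858.
Weighting by the prior gives 4/9 · 0.096451 = 0.042867, 2/9 · 0.0625 = 0.013889, 1/9 · 0.024691 = 0.0027435, 2/9 · 0.003858 = 0.00085734; summing to 0.060357.
By Bayes' rule, P(r = 4 | data) = (0.0027435) / (0.060357) = 0.045455.

0.0455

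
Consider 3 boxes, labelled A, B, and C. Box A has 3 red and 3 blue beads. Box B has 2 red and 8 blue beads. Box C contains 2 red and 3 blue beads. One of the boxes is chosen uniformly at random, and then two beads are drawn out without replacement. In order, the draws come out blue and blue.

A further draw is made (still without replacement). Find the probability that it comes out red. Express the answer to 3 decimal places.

0.450

Under each hypothesis, the probability of the observed sequence is: P(data | box A) = (3/6)(2/5) = 1/5; P(data | box B) = (8/10)(7/9) = 28/45; P(data | box C) = (3/5)(2/4) = 3/10.
Weighting by the prior gives 1/3 · 1/5 = 1/15, 1/3 · 28/45 = 28/135, 1/3 · 3/10 = 1/10; these sum to 101/270.
Normalising, the posterior is P(box A | data) = 18/101, P(box B | data) = 56/101, P(box C | data) = 27/101.
The predictive probability is P(red next | data) = (3/4)(18/101) + (1/4)(56/101) + (2/3)(27/101) = 91/202.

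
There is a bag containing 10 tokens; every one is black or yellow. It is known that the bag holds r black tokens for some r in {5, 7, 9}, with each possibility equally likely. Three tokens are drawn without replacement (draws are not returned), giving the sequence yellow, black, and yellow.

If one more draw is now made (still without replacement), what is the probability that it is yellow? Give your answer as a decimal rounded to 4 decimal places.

0.3441

The likelihood of the observed sequence under each hypothesis: P(data | r = 5) = (5/10)(5/9)(4/8) = 0.13889; P(data | r = 7) = (3/10)(7/9)(2/8) = 0.058333; P(data | r = 9) = (1/10)(9/9)(0/8) = 0.
Multiplying each by its prior: 1/3 · 0.13889 = 0.046296, 1/3 · 0.058333 = 0.019444, 1/3 · 0 = 0; these sum to 0.065741.
The posterior is then P(r = 5 | data) = 0.70423, P(r = 7 | data) = 0.29577, P(r = 9 | data) = 0.
Averaging over the posterior, P(yellow next | data) = (3/7)(0.70423) + (1/7)(0.29577) = 0.34406.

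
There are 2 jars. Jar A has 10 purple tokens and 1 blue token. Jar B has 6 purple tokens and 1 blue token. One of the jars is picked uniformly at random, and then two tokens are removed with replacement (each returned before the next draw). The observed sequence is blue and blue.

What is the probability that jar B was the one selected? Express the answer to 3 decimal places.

0.712

Compute the likelihood of the observed sequence for each case: P(data | jar A) = (1/11)(1/11) = 0.0082645; P(data | jar B) = (1/7)(1/7) = 0.020408.
The prior-weighted likelihoods are 1/2 · 0.0082645 = 0.0041322, 1/2 · 0.020408 = 0.010204; these sum to 0.014336.
So P(jar B | data) = (0.010204) / (0.014336) = 0.71176.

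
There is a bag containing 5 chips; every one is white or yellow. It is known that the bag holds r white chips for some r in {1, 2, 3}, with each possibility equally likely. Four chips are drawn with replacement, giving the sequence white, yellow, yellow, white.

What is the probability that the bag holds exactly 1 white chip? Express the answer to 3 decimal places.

The likelihood of the observed sequence under each hypothesis: P(data | r = 1) = (1/5)(4/5)(4/5)(1/5) = 0.0256; P(data | r = 2) = (2/5)(3/5)(3/5)(2/5) = 0.0576; P(data | r = 3) = (3/5)(2/5)(2/5)(3/5) = 0.0576.
Multiplying each by its prior: 1/3 · 0.0256 = 0.0085333, 1/3 · 0.0576 = 0.0192, 1/3 · 0.0576 = 0.0192; summing to 0.046933.
So P(r = 1 | data) = (0.0085333) / (0.046933) = 0.18182.

0.182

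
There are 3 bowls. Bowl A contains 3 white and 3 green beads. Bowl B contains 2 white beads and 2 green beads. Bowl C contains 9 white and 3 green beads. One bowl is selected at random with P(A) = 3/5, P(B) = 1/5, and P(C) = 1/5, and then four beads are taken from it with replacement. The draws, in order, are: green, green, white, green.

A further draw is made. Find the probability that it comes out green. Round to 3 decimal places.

For each hypothesis, P(data | H) works out to: P(data | bowl A) = (3/6)(3/6)(3/6)(3/6) = 0.0625; P(data | bowl B) = (2/4)(2/4)(2/4)(2/4) = 0.0625; P(data | bowl C) = (3/12)(3/12)(9/12)(3/12) = 0.011719.
The prior-weighted likelihoods are 3/5 · 0.0625 = 0.0375, 1/5 · 0.0625 = 0.0125, 1/5 · 0.011719 = 0.0023437; summing to 0.052344.
The posterior is then P(bowl A | data) = 0.71642, P(bowl B | data) = 0.23881, P(bowl C | data) = 0.044776.
Averaging over the posterior, P(green next | data) = (1/2)(0.71642) + (1/2)(0.23881) + (1/4)(0.044776) = 0.48881.

0.489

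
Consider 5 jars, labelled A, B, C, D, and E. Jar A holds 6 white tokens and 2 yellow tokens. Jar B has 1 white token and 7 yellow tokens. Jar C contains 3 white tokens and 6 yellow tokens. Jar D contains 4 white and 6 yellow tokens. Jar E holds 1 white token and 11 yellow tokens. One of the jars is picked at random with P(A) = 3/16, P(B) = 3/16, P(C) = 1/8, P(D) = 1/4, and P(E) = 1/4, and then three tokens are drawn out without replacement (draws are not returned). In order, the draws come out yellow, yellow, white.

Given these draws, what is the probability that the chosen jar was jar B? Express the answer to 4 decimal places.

0.2039

The likelihood of the observed sequence under each hypothesis: P(data | jar A) = (2/8)(1/7)(6/6) = 1/28; P(data | jar B) = (7/8)(6/7)(1/6) = 1/8; P(data | jar C) = (6/9)(5/8)(3/7) = 5/28; P(data | jar D) = (6/10)(5/9)(4/8) = 1/6; P(data | jar E) = (11/12)(10/11)(1/10) = 1/12.
The prior-weighted likelihoods are 3/16 · 1/28 = 3/448, 3/16 · 1/8 = 3/128, 1/8 · 5/28 = 5/224, 1/4 · 1/6 = 1/24, 1/4 · 1/12 = 1/48; with total 103/896.
Hence P(jar B | data) = (3/128) / (103/896) = 21/103.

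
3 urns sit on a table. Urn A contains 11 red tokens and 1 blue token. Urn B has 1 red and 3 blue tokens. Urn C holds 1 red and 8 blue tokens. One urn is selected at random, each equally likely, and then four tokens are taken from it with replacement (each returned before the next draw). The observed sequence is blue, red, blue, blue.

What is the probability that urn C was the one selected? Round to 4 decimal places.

0.4240

For each hypothesis, P(data | H) works out to: P(data | urn A) = (1/12)(11/12)(1/12)(1/12) = 0.00053048; P(data | urn B) = (3/4)(1/4)(3/4)(3/4) = 0.10547; P(data | urn C) = (8/9)(1/9)(8/9)(8/9) = 0.078037.
Weighting by the prior gives 1/3 · 0.00053048 = 0.00017683, 1/3 · 0.10547 = 0.035156, 1/3 · 0.078037 = 0.026012; with total 0.061345.
Therefore the posterior P(urn C | data) = (0.026012) / (0.061345) = 0.42403.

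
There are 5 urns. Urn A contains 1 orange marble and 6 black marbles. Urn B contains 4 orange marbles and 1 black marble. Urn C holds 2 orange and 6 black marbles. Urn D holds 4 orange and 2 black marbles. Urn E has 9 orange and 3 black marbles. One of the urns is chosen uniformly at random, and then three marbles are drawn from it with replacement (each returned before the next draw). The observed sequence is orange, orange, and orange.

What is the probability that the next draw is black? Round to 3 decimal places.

0.257

The likelihood of the observed sequence under each hypothesis: P(data | urn A) = (1/7)(1/7)(1/7) = 0.0029155; P(data | urn B) = (4/5)(4/5)(4/5) = 0.512; P(data | urn C) = (2/8)(2/8)(2/8) = 0.015625; P(data | urn D) = (4/6)(4/6)(4/6) = 0.2963; P(data | urn E) = (9/12)(9/12)(9/12) = 0.42188.
The prior-weighted likelihoods are 1/5 · 0.0029155 = 0.00058309, 1/5 · 0.512 = 0.1024, 1/5 · 0.015625 = 0.003125, 1/5 · 0.2963 = 0.059259, 1/5 · 0.42188 = 0.084375; with total 0.24974.
Dividing through by the total gives posterior P(urn A | data) = 0.0023348, P(urn B | data) = 0.41002, P(urn C | data) = 0.012513, P(urn D | data) = 0.23728, P(urn E | data) = 0.33785.
The predictive probability is P(black next | data) = (6/7)(0.0023348) + (1/5)(0.41002) + (3/4)(0.012513) + (1/3)(0.23728) + (1/4)(0.33785) = 0.25695.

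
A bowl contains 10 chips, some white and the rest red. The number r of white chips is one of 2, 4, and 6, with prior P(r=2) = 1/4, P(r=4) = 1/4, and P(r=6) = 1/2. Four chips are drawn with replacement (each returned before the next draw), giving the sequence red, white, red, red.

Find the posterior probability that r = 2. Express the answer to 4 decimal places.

The likelihood of the observed sequence under each hypothesis: P(data | r = 2) = (8/10)(2/10)(8/10)(8/10) = 0.1024; P(data | r = 4) = (6/10)(4/10)(6/10)(6/10) = 0.0864; P(data | r = 6) = (4/10)(6/10)(4/10)(4/10) = 0.0384.
The prior-weighted likelihoods are 1/4 · 0.1024 = 0.0256, 1/4 · 0.0864 = 0.0216, 1/2 · 0.0384 = 0.0192; with total 0.0664.
By Bayes' rule, P(r = 2 | data) = (0.0256) / (0.0664) = 0.38554.

0.3855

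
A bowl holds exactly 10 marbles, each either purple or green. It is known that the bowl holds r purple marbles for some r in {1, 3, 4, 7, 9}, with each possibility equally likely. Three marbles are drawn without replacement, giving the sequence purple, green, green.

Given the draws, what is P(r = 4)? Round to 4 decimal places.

Under each hypothesis, the probability of the observed sequence is: P(data | r = 1) = (1/10)(9/9)(8/8) = 1/10; P(data | r = 3) = (3/10)(7/9)(6/8) = 7/40; P(data | r = 4) = (4/10)(6/9)(5/8) = 1/6; P(data | r = 7) = (7/10)(3/9)(2/8) = 7/120; P(data | r = 9) = (9/10)(1/9)(0/8) = 0.
Weighting by the prior gives 1/5 · 1/10 = 1/50, 1/5 · 7/40 = 7/200, 1/5 · 1/6 = 1/30, 1/5 · 7/120 = 7/600, 1/5 · 0 = 0; these sum to 1/10.
So P(r = 4 | data) = (1/30) / (1/10) = 1/3.

0.3333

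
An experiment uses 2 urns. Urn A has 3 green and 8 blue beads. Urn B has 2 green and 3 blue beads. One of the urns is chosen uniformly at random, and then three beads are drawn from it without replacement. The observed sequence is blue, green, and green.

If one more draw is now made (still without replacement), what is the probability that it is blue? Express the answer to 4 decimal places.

0.9592

For each hypothesis, P(data | H) works out to: P(data | urn A) = (8/11)(3/10)(2/9) = 8/165; P(data | urn B) = (3/5)(2/4)(1/3) = 1/10.
The prior-weighted likelihoods are 1/2 · 8/165 = 4/165, 1/2 · 1/10 = 1/20; summing to 49/660.
Dividing through by the total gives posterior P(urn A | data) = 16/49, P(urn B | data) = 33/49.
Averaging over the posterior, P(blue next | data) = (7/8)(16/49) + (1)(33/49) = 47/49.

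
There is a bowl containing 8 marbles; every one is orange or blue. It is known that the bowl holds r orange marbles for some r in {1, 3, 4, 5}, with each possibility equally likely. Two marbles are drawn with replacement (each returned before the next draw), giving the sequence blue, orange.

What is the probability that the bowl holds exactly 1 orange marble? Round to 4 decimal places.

Compute the likelihood of the observed sequence for each case: P(data | r = 1) = (7/8)(1/8) = 7/64; P(data | r = 3) = (5/8)(3/8) = 15/64; P(data | r = 4) = (4/8)(4/8) = 1/4; P(data | r = 5) = (3/8)(5/8) = 15/64.
The prior-weighted likelihoods are 1/4 · 7/64 = 7/256, 1/4 · 15/64 = 15/256, 1/4 · 1/4 = 1/16, 1/4 · 15/64 = 15/256; these sum to 53/256.
Therefore the posterior P(r = 1 | data) = (7/256) / (53/256) = 7/53.

0.1321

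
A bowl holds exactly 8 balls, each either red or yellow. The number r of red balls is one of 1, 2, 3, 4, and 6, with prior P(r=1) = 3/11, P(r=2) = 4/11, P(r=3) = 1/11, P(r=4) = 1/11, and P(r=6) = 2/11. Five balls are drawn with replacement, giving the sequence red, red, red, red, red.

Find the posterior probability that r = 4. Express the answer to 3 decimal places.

0.060

Under each hypothesis, the probability of the observed sequence is: P(data | r = 1) = (1/8)(1/8)(1/8)(1/8)(1/8) = 3.0518e-05; P(data | r = 2) = (2/8)(2/8)(2/8)(2/8)(2/8) = 0.00097656; P(data | r = 3) = (3/8)(3/8)(3/8)(3/8)(3/8) = 0.0074158; P(data | r = 4) = (4/8)(4/8)(4/8)(4/8)(4/8) = 0.03125; P(data | r = 6) = (6/8)(6/8)(6/8)(6/8)(6/8) = 0.2373.
Multiplying each by its prior: 3/11 · 3.0518e-05 = 8.323e-06, 4/11 · 0.00097656 = 0.00035511, 1/11 · 0.0074158 = 0.00067416, 1/11 · 0.03125 = 0.0028409, 2/11 · 0.2373 = 0.043146; these sum to 0.047025.
Therefore the posterior P(r = 4 | data) = (0.0028409) / (0.047025) = 0.060413.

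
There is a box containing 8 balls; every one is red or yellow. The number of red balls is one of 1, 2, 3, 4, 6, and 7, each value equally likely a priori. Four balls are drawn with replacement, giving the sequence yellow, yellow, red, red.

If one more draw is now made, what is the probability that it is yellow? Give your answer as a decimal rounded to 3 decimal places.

0.532

The likelihood of the observed sequence under each hypothesis: P(data | r = 1) = (7/8)(7/8)(1/8)(1/8) = 0.011963; P(data | r = 2) = (6/8)(6/8)(2/8)(2/8) = 0.035156; P(data | r = 3) = (5/8)(5/8)(3/8)(3/8) = 0.054932; P(data | r = 4) = (4/8)(4/8)(4/8)(4/8) = 0.0625; P(data | r = 6) = (2/8)(2/8)(6/8)(6/8) = 0.035156; P(data | r = 7) = (1/8)(1/8)(7/8)(7/8) = 0.011963.
The prior-weighted likelihoods are 1/6 · 0.011963 = 0.0019938, 1/6 · 0.035156 = 0.0058594, 1/6 · 0.054932 = 0.0091553, 1/6 · 0.0625 = 0.010417, 1/6 · 0.035156 = 0.0058594, 1/6 · 0.011963 = 0.0019938; these sum to 0.035278.
Normalising, the posterior is P(r = 1 | data) = 0.056517, P(r = 2 | data) = 0.16609, P(r = 3 | data) = 0.25952, P(r = 4 | data) = 0.29527, P(r = 6 | data) = 0.16609, P(r = 7 | data) = 0.056517.
So P(yellow next | data) = Σ P(yellow next | H) P(H | data) = (7/8)(0.056517) + (3/4)(0.16609) + (5/8)(0.25952) + (1/2)(0.29527) + (1/4)(0.16609) + (1/8)(0.056517) = 0.53244.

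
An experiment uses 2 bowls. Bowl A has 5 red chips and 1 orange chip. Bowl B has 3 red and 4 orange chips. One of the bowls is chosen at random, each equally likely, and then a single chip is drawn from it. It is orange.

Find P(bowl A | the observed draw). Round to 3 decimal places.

For each hypothesis, P(data | H) works out to: P(data | bowl A) = (1/6) = 1/6; P(data | bowl B) = (4/7) = 4/7.
The prior-weighted likelihoods are 1/2 · 1/6 = 1/12, 1/2 · 4/7 = 2/7; with total 31/84.
By Bayes' rule, P(bowl A | data) = (1/12) / (31/84) = 7/31.

0.226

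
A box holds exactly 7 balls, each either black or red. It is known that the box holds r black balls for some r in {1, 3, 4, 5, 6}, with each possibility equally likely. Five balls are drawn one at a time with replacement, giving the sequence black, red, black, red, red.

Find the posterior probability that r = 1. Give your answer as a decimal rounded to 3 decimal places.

0.148

Under each hypothesis, the probability of the observed sequence is: P(data | r = 1) = (1/7)(6/7)(1/7)(6/7)(6/7) = 0.012852; P(data | r = 3) = (3/7)(4/7)(3/7)(4/7)(4/7) = 0.034271; P(data | r = 4) = (4/7)(3/7)(4/7)(3/7)(3/7) = 0.025704; P(data | r = 5) = (5/7)(2/7)(5/7)(2/7)(2/7) = 0.0119; P(data | r = 6) = (6/7)(1/7)(6/7)(1/7)(1/7) = 0.002142.
Weighting by the prior gives 1/5 · 0.012852 = 0.0025704, 1/5 · 0.034271 = 0.0068543, 1/5 · 0.025704 = 0.0051407, 1/5 · 0.0119 = 0.00238, 1/5 · 0.002142 = 0.00042839; these sum to 0.017374.
By Bayes' rule, P(r = 1 | data) = (0.0025704) / (0.017374) = 0.14795.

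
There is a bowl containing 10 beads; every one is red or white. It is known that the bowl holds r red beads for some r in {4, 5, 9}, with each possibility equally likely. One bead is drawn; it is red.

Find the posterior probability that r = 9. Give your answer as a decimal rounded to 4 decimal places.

0.5000

For each hypothesis, P(data | H) works out to: P(data | r = 4) = (4/10) = 2/5; P(data | r = 5) = (5/10) = 1/2; P(data | r = 9) = (9/10) = 9/10.
Weighting by the prior gives 1/3 · 2/5 = 2/15, 1/3 · 1/2 = 1/6, 1/3 · 9/10 = 3/10; these sum to 3/5.
By Bayes' rule, P(r = 9 | data) = (3/10) / (3/5) = 1/2.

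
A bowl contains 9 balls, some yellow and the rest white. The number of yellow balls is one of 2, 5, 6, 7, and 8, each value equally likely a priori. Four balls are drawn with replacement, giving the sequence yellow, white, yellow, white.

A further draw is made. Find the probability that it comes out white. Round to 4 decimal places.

The likelihood of the observed sequence under each hypothesis: P(data | r = 2) = (2/9)(7/9)(2/9)(7/9) = 0.029873; P(data | r = 5) = (5/9)(4/9)(5/9)(4/9) = 0.060966; P(data | r = 6) = (6/9)(3/9)(6/9)(3/9) = 0.049383; P(data | r = 7) = (7/9)(2/9)(7/9)(2/9) = 0.029873; P(data | r = 8) = (8/9)(1/9)(8/9)(1/9) = 0.0097546.
Weighting by the prior gives 1/5 · 0.029873 = 0.0059747, 1/5 · 0.060966 = 0.012193, 1/5 · 0.049383 = 0.0098765, 1/5 · 0.029873 = 0.0059747, 1/5 · 0.0097546 = 0.0019509; summing to 0.03597.
Normalising, the posterior is P(r = 2 | data) = 0.1661, P(r = 5 | data) = 0.33898, P(r = 6 | data) = 0.27458, P(r = 7 | data) = 0.1661, P(r = 8 | data) = 0.054237.
Averaging over the posterior, P(white next | data) = (7/9)(0.1661) + (4/9)(0.33898) + (1/3)(0.27458) + (2/9)(0.1661) + (1/9)(0.054237) = 0.41431.

0.4143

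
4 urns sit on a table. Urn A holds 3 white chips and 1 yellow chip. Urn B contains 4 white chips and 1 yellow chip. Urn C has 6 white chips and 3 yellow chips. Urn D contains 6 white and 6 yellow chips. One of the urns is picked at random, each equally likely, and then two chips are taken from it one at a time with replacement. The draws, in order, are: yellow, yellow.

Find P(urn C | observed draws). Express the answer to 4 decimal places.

0.2397

The likelihood of the observed sequence under each hypothesis: P(data | urn A) = (1/4)(1/4) = 0.0625; P(data | urn B) = (1/5)(1/5) = 0.04; P(data | urn C) = (3/9)(3/9) = 0.11111; P(data | urn D) = (6/12)(6/12) = 0.25.
The prior-weighted likelihoods are 1/4 · 0.0625 = 0.015625, 1/4 · 0.04 = 0.01, 1/4 · 0.11111 = 0.027778, 1/4 · 0.25 = 0.0625; summing to 0.1159.
So P(urn C | data) = (0.027778) / (0.1159) = 0.23966.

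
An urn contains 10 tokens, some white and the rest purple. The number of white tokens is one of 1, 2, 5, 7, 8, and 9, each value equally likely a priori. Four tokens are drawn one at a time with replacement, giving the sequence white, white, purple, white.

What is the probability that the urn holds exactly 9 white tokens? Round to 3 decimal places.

Compute the likelihood of the observed sequence for each case: P(data | r = 1) = (1/10)(1/10)(9/10)(1/10) = 0.0009; P(data | r = 2) = (2/10)(2/10)(8/10)(2/10) = 0.0064; P(data | r = 5) = (5/10)(5/10)(5/10)(5/10) = 0.0625; P(data | r = 7) = (7/10)(7/10)(3/10)(7/10) = 0.1029; P(data | r = 8) = (8/10)(8/10)(2/10)(8/10) = 0.1024; P(data | r = 9) = (9/10)(9/10)(1/10)(9/10) = 0.0729.
The prior-weighted likelihoods are 1/6 · 0.0009 = 0.00015, 1/6 · 0.0064 = 0.0010667, 1/6 · 0.0625 = 0.010417, 1/6 · 0.1029 = 0.01715, 1/6 · 0.1024 = 0.017067, 1/6 · 0.0729 = 0.01215; these sum to 0.058.
By Bayes' rule, P(r = 9 | data) = (0.01215) / (0.058) = 0.20948.

0.209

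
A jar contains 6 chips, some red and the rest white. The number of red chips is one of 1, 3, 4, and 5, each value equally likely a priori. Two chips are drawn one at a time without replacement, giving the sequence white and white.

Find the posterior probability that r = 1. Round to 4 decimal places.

Compute the likelihood of the observed sequence for each case: P(data | r = 1) = (5/6)(4/5) = 2/3; P(data | r = 3) = (3/6)(2/5) = 1/5; P(data | r = 4) = (2/6)(1/5) = 1/15; P(data | r = 5) = (1/6)(0/5) = 0.
The prior-weighted likelihoods are 1/4 · 2/3 = 1/6, 1/4 · 1/5 = 1/20, 1/4 · 1/15 = 1/60, 1/4 · 0 = 0; these sum to 7/30.
Hence P(r = 1 | data) = (1/6) / (7/30) = 5/7.

0.7143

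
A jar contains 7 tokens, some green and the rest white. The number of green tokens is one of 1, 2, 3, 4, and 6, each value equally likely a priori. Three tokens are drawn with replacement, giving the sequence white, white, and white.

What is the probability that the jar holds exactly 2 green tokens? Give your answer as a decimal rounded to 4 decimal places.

0.2887

Compute the likelihood of the observed sequence for each case: P(data | r = 1) = (6/7)(6/7)(6/7) = 0.62974; P(data | r = 2) = (5/7)(5/7)(5/7) = 0.36443; P(data | r = 3) = (4/7)(4/7)(4/7) = 0.18659; P(data | r = 4) = (3/7)(3/7)(3/7) = 0.078717; P(data | r = 6) = (1/7)(1/7)(1/7) = 0.0029155.
Multiplying each by its prior: 1/5 · 0.62974 = 0.12595, 1/5 · 0.36443 = 0.072886, 1/5 · 0.18659 = 0.037318, 1/5 · 0.078717 = 0.015743, 1/5 · 0.0029155 = 0.00058309; with total 0.25248.
By Bayes' rule, P(r = 2 | data) = (0.072886) / (0.25248) = 0.28868.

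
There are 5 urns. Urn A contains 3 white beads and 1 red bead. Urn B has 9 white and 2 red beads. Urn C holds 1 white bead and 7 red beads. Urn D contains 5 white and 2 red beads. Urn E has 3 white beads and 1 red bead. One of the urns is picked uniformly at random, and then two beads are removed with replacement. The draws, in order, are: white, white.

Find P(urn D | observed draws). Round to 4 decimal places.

Compute the likelihood of the observed sequence for each case: P(data | urn A) = (3/4)(3/4) = 0.5625; P(data | urn B) = (9/11)(9/11) = 0.66942; P(data | urn C) = (1/8)(1/8) = 0.015625; P(data | urn D) = (5/7)(5/7) = 0.5102; P(data | urn E) = (3/4)(3/4) = 0.5625.
The prior-weighted likelihoods are 1/5 · 0.5625 = 0.1125, 1/5 · 0.66942 = 0.13388, 1/5 · 0.015625 = 0.003125, 1/5 · 0.5102 = 0.10204, 1/5 · 0.5625 = 0.1125; with total 0.46405.
Hence P(urn D | data) = (0.10204) / (0.46405) = 0.21989.

0.2199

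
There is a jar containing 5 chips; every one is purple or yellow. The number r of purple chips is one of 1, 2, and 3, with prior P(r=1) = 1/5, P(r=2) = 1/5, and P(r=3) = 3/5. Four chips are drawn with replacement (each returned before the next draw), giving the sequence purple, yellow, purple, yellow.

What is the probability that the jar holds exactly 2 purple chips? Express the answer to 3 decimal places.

0.225

Compute the likelihood of the observed sequence for each case: P(data | r = 1) = (1/5)(4/5)(1/5)(4/5) = 0.0256; P(data | r = 2) = (2/5)(3/5)(2/5)(3/5) = 0.0576; P(data | r = 3) = (3/5)(2/5)(3/5)(2/5) = 0.0576.
The prior-weighted likelihoods are 1/5 · 0.0256 = 0.00512, 1/5 · 0.0576 = 0.01152, 3/5 · 0.0576 = 0.03456; summing to 0.0512.
So P(r = 2 | data) = (0.01152) / (0.0512) = 0.225.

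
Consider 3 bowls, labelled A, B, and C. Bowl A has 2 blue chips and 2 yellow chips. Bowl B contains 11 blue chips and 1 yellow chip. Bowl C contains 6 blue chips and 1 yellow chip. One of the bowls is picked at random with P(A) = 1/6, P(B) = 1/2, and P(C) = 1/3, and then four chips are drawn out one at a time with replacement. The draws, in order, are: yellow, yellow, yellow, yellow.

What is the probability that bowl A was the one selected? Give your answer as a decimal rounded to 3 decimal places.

Compute the likelihood of the observed sequence for each case: P(data | bowl A) = (2/4)(2/4)(2/4)(2/4) = 0.0625; P(data | bowl B) = (1/12)(1/12)(1/12)(1/12) = 4.8225e-05; P(data | bowl C) = (1/7)(1/7)(1/7)(1/7) = 0.00041649.
The prior-weighted likelihoods are 1/6 · 0.0625 = 0.010417, 1/2 · 4.8225e-05 = 2.4113e-05, 1/3 · 0.00041649 = 0.00013883; summing to 0.01058.
Hence P(bowl A | data) = (0.010417) / (0.01058) = 0.9846.

0.985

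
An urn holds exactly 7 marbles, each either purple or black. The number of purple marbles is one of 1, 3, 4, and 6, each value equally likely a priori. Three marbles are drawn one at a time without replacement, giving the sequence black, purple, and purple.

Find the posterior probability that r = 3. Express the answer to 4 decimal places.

Under each hypothesis, the probability of the observed sequence is: P(data | r = 1) = (6/7)(1/6)(0/5) = 0; P(data | r = 3) = (4/7)(3/6)(2/5) = 4/35; P(data | r = 4) = (3/7)(4/6)(3/5) = 6/35; P(data | r = 6) = (1/7)(6/6)(5/5) = 1/7.
Multiplying each by its prior: 1/4 · 0 = 0, 1/4 · 4/35 = 1/35, 1/4 · 6/35 = 3/70, 1/4 · 1/7 = 1/28; with total 3/28.
Hence P(r = 3 | data) = (1/35) / (3/28) = 4/15.

0.2667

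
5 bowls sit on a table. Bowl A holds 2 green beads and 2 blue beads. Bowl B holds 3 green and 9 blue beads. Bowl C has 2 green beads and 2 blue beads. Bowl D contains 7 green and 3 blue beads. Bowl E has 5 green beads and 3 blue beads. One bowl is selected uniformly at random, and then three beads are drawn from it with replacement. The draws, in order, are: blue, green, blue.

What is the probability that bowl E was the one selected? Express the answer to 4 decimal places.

Under each hypothesis, the probability of the observed sequence is: P(data | bowl A) = (2/4)(2/4)(2/4) = 0.125; P(data | bowl B) = (9/12)(3/12)(9/12) = 0.14062; P(data | bowl C) = (2/4)(2/4)(2/4) = 0.125; P(data | bowl D) = (3/10)(7/10)(3/10) = 0.063; P(data | bowl E) = (3/8)(5/8)(3/8) = 0.087891.
Weighting by the prior gives 1/5 · 0.125 = 0.025, 1/5 · 0.14062 = 0.028125, 1/5 · 0.125 = 0.025, 1/5 · 0.063 = 0.0126, 1/5 · 0.087891 = 0.017578; these sum to 0.1083.
Hence P(bowl E | data) = (0.017578) / (0.1083) = 0.1623.

0.1623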